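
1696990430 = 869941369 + 827049061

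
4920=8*615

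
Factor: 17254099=17^1*37^1*27431^1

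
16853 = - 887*(-19 )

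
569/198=2+173/198 = 2.87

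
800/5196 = 200/1299= 0.15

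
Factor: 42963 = 3^1*14321^1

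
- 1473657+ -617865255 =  - 619338912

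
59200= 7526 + 51674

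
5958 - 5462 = 496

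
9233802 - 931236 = 8302566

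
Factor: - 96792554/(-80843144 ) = 2^( - 2)*246473^( - 1 ) * 1180397^1 = 1180397/985892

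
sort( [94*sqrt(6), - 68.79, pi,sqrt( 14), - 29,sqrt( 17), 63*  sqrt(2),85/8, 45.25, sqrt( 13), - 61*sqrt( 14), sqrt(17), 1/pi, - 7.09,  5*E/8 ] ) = [ - 61*sqrt( 14), - 68.79, - 29, - 7.09, 1/pi, 5*E/8, pi,sqrt(13 ), sqrt(14), sqrt( 17), sqrt(17), 85/8,  45.25, 63*sqrt(2),94*sqrt(6 )] 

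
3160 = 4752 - 1592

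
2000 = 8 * 250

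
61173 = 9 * 6797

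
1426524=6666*214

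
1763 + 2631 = 4394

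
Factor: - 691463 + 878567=187104 = 2^5*3^1*1949^1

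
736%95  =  71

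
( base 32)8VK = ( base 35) 7hy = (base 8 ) 21764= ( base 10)9204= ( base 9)13556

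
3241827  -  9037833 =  - 5796006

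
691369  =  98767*7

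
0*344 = 0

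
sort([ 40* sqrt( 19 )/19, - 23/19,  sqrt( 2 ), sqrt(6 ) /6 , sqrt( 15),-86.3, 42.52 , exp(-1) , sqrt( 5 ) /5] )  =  [ - 86.3, - 23/19,exp ( - 1 ),sqrt( 6) /6 , sqrt( 5 ) /5  ,  sqrt( 2 ), sqrt( 15),40*sqrt( 19 ) /19, 42.52] 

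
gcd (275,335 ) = 5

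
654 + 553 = 1207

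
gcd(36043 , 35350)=7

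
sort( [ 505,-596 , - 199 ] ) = [ - 596, - 199,505] 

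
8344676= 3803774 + 4540902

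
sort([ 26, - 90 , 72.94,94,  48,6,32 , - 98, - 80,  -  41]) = [ - 98, - 90,- 80, - 41,6,26,32, 48 , 72.94,94]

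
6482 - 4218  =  2264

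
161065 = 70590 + 90475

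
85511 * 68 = 5814748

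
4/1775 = 4/1775= 0.00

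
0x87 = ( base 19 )72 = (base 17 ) 7G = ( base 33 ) 43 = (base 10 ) 135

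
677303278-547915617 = 129387661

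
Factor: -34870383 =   -  3^2*17^1 * 29^2 * 271^1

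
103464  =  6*17244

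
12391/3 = 4130 + 1/3 = 4130.33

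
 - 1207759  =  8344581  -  9552340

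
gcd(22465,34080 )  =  5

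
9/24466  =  9/24466=0.00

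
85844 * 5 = 429220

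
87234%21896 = 21546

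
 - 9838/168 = - 59 + 37/84 = - 58.56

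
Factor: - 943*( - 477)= 449811 = 3^2 * 23^1 * 41^1*53^1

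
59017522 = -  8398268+67415790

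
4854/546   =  8 + 81/91=8.89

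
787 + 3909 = 4696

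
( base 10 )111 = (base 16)6F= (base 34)39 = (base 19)5g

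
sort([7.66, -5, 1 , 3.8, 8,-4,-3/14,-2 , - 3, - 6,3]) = [ - 6, - 5, - 4, - 3, - 2, - 3/14,1, 3 , 3.8,7.66 , 8 ]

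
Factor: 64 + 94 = 158 =2^1*79^1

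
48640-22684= 25956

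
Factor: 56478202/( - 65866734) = -3^( - 2)*11^2*23^1*37^(-1 ) * 73^1*139^1*98899^(  -  1)=-  28239101/32933367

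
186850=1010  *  185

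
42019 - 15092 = 26927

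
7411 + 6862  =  14273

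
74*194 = 14356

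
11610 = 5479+6131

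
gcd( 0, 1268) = 1268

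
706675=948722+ - 242047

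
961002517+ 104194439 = 1065196956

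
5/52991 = 5/52991 = 0.00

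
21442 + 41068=62510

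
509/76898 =509/76898=0.01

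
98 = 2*49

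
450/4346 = 225/2173 = 0.10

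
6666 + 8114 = 14780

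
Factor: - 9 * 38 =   -  342 = - 2^1*3^2*19^1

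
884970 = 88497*10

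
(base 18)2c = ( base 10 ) 48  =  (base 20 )28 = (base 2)110000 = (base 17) 2E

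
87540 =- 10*(  -  8754 )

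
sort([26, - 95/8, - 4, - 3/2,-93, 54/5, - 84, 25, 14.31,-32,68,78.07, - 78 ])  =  [ - 93, -84 , - 78, - 32, -95/8, - 4, - 3/2,54/5,14.31,  25,26, 68,78.07] 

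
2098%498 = 106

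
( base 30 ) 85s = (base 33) 6PJ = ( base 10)7378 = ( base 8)16322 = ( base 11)55A8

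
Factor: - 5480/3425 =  - 2^3*5^( - 1 ) = - 8/5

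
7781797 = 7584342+197455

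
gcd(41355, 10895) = 5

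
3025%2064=961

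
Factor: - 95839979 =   -  95839979^1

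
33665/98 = 343 + 51/98 = 343.52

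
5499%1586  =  741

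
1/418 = 1/418 = 0.00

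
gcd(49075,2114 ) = 151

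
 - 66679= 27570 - 94249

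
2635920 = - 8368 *(-315)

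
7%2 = 1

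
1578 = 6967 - 5389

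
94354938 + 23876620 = 118231558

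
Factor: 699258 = 2^1*3^1 * 7^1 *16649^1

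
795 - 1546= - 751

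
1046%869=177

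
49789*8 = 398312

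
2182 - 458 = 1724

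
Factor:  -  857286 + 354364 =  - 502922 = -2^1*7^1*35923^1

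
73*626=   45698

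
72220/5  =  14444  =  14444.00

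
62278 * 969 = 60347382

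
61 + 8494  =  8555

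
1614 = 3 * 538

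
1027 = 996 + 31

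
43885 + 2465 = 46350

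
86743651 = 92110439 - 5366788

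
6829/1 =6829 = 6829.00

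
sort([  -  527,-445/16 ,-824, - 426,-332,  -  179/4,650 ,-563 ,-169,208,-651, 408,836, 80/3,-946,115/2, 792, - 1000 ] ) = [ - 1000,  -  946,-824,-651, - 563,-527,  -  426,-332,- 169, - 179/4,- 445/16,80/3, 115/2,  208, 408, 650,792,836]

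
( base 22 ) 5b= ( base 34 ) 3j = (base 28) 49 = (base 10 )121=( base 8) 171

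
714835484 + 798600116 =1513435600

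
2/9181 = 2/9181 = 0.00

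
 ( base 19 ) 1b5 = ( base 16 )23F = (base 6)2355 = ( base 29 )JO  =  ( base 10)575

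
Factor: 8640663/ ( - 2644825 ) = -3^1*5^(-2)*23^1 * 67^( - 1 )*97^1*1291^1*1579^(-1)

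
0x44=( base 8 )104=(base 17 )40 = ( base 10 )68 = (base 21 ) 35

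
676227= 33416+642811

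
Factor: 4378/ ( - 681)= - 2^1*3^(- 1)*11^1*199^1 *227^( - 1 ) 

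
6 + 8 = 14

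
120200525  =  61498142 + 58702383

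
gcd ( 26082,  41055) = 483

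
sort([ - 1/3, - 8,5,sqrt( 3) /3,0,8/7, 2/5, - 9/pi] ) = [ - 8, - 9/pi, - 1/3,0,2/5,sqrt (3) /3,8/7,5] 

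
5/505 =1/101 = 0.01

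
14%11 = 3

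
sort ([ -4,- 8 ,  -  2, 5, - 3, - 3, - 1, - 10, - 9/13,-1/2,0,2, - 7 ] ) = [-10,  -  8, - 7 ,-4, - 3, - 3, - 2 ,- 1, - 9/13,-1/2,0, 2, 5]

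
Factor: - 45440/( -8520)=2^4*3^( - 1) = 16/3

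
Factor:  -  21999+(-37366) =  - 5^1*31^1*383^1 = - 59365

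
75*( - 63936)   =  -4795200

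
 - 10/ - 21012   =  5/10506 = 0.00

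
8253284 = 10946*754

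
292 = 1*292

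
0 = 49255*0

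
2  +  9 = 11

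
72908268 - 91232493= - 18324225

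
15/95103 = 5/31701=0.00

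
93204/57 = 31068/19 =1635.16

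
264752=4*66188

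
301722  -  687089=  - 385367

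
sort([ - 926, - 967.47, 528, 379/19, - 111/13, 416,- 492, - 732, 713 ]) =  [-967.47, - 926, - 732,-492,-111/13,379/19, 416, 528, 713 ] 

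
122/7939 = 122/7939 = 0.02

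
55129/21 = 55129/21 =2625.19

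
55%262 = 55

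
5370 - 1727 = 3643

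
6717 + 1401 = 8118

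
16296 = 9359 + 6937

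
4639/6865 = 4639/6865= 0.68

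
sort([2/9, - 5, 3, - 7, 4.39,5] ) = [ - 7,  -  5,  2/9,  3, 4.39,5 ] 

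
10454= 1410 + 9044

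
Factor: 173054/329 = 2^1 * 263^1 = 526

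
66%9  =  3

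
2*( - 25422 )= - 50844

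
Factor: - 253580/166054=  - 310/203 = - 2^1*5^1*7^(-1 ) * 29^(-1 )*31^1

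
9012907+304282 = 9317189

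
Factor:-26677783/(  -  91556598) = 2^( - 1)*3^( - 1)*7^ (  -  2)*11^1 *239^(-1)*1303^( - 1) * 2425253^1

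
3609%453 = 438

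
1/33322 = 1/33322 =0.00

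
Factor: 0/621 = 0= 0^1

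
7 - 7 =0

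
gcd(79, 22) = 1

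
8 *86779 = 694232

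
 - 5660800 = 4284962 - 9945762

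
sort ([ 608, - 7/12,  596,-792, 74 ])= [ - 792 , - 7/12,74,596,608]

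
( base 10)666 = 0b1010011010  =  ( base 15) 2e6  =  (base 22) 186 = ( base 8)1232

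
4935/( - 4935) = - 1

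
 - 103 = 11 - 114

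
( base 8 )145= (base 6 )245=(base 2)1100101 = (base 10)101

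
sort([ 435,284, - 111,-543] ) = [ - 543, - 111,284,435] 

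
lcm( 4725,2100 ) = 18900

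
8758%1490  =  1308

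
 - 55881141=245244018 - 301125159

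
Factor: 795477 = 3^1 * 53^1 *5003^1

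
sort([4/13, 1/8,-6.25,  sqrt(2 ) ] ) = [ - 6.25,  1/8, 4/13,  sqrt( 2 )] 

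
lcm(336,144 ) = 1008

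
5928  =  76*78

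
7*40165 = 281155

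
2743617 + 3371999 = 6115616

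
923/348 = 2 + 227/348 = 2.65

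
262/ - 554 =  - 131/277 = - 0.47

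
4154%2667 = 1487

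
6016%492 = 112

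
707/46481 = 707/46481 = 0.02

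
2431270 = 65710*37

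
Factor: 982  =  2^1*491^1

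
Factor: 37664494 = 2^1*7^1* 2690321^1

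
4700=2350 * 2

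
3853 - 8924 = -5071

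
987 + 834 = 1821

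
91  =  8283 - 8192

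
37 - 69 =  - 32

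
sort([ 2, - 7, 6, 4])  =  [ - 7 , 2,4, 6] 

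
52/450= 26/225= 0.12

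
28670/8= 3583  +  3/4 = 3583.75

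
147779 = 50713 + 97066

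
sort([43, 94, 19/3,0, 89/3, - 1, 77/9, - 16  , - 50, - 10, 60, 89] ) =[ - 50, - 16, - 10, - 1, 0,  19/3, 77/9,  89/3, 43,60,  89, 94 ] 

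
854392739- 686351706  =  168041033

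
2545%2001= 544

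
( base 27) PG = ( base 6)3111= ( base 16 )2b3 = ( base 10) 691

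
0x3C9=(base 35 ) RO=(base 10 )969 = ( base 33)tc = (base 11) 801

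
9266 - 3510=5756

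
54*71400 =3855600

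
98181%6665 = 4871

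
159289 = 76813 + 82476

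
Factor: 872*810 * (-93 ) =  - 65687760 = - 2^4*3^5*5^1 *31^1*109^1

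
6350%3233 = 3117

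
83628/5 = 16725+3/5=16725.60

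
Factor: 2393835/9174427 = 3^1 * 5^1*229^(  -  1)*40063^( - 1)*159589^1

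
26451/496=53 + 163/496 = 53.33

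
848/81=848/81 = 10.47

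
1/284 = 1/284= 0.00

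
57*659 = 37563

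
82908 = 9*9212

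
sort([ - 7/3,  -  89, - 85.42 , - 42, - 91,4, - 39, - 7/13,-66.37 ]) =[-91,-89,  -  85.42, - 66.37, - 42, - 39, -7/3, - 7/13, 4]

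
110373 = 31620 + 78753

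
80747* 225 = 18168075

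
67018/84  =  797 + 5/6 = 797.83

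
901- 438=463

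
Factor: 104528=2^4*47^1 * 139^1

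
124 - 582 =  - 458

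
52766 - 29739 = 23027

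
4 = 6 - 2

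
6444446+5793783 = 12238229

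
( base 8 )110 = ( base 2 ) 1001000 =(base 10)72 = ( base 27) 2i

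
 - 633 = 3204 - 3837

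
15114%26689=15114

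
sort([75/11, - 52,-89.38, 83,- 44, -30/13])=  [  -  89.38, -52,-44, - 30/13,75/11,83]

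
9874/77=128 + 18/77 = 128.23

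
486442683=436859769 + 49582914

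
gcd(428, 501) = 1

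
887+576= 1463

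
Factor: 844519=13^1 * 167^1*389^1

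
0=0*6754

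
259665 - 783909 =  - 524244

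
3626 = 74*49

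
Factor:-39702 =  - 2^1*3^1 * 13^1*509^1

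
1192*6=7152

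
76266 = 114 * 669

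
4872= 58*84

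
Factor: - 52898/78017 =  - 2^1*26449^1*78017^ ( - 1)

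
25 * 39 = 975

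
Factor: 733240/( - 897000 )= - 3^(  -  1)*5^( - 2 ) * 13^( - 1)*797^1 = - 797/975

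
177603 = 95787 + 81816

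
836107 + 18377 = 854484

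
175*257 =44975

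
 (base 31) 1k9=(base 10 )1590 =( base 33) 1F6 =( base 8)3066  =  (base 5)22330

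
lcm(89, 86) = 7654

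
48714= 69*706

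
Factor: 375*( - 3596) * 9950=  - 2^3*3^1*5^5*29^1*31^1 * 199^1= - 13417575000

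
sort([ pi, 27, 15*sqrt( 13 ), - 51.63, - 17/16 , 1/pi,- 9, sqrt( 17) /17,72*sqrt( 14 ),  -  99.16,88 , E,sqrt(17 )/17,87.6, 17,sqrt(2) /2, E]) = [ - 99.16, - 51.63,  -  9, - 17/16,  sqrt ( 17)/17,sqrt( 17 ) /17, 1/pi,sqrt( 2)/2,  E,E,pi, 17, 27,  15*sqrt ( 13 ),  87.6, 88, 72*sqrt ( 14 ) ]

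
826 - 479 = 347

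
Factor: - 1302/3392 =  - 651/1696=   - 2^( - 5)*3^1*7^1*31^1* 53^(-1) 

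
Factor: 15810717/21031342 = 2^(- 1)*3^1*13^1*19^2*307^(- 1)*1123^1*34253^( - 1) 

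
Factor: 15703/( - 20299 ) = -41/53 = -41^1*53^( - 1)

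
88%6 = 4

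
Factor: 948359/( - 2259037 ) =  - 41233/98219 = - 11^( - 1) *8929^(-1 ) * 41233^1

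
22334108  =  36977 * 604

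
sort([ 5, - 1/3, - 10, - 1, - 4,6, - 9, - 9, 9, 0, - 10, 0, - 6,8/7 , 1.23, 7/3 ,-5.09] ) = [ - 10,- 10, - 9, - 9, - 6,-5.09, - 4,-1, - 1/3, 0, 0,8/7,1.23, 7/3,5,6, 9 ]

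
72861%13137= 7176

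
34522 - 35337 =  - 815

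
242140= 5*48428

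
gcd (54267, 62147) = 1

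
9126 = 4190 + 4936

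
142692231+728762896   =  871455127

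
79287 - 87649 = -8362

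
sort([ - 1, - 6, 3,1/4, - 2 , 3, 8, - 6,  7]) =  [ - 6 ,-6,- 2, - 1,  1/4,3, 3, 7 , 8] 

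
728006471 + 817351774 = 1545358245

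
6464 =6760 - 296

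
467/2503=467/2503=0.19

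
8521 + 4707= 13228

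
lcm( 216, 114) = 4104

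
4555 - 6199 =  - 1644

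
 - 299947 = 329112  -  629059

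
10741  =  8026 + 2715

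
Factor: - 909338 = - 2^1*139^1*3271^1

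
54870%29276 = 25594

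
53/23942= 53/23942 =0.00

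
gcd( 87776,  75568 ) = 16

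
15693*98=1537914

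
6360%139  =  105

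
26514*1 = 26514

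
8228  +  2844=11072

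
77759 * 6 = 466554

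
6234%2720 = 794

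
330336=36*9176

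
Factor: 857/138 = 2^( - 1)*3^( - 1)  *  23^(-1)*857^1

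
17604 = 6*2934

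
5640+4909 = 10549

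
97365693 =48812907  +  48552786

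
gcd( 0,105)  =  105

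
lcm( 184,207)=1656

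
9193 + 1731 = 10924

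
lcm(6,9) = 18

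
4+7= 11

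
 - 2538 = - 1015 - 1523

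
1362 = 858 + 504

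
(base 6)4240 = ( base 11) 7A3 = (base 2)1111000000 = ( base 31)UU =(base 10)960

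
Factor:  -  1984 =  - 2^6*31^1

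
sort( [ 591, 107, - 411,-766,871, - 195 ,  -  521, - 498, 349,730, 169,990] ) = [-766 ,-521,  -  498, - 411, - 195, 107,169, 349, 591, 730,  871,990 ] 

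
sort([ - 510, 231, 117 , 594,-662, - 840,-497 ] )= [-840, - 662 , - 510, - 497 , 117 , 231, 594 ] 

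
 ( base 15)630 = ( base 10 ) 1395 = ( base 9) 1820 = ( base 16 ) 573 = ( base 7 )4032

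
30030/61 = 492 + 18/61 = 492.30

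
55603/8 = 55603/8 = 6950.38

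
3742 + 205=3947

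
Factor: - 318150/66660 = -105/22=-2^( - 1 )*3^1*5^1*7^1 * 11^( -1 )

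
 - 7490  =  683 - 8173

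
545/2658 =545/2658 = 0.21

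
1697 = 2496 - 799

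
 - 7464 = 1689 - 9153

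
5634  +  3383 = 9017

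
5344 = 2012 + 3332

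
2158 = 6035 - 3877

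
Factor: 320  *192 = 61440  =  2^12*3^1*5^1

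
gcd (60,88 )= 4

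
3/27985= 3/27985 = 0.00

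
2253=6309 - 4056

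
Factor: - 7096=-2^3*887^1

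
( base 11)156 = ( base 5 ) 1212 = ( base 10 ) 182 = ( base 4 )2312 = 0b10110110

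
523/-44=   -12  +  5/44 =-11.89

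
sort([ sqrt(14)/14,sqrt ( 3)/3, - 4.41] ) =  [ -4.41,  sqrt ( 14) /14,sqrt( 3)/3 ]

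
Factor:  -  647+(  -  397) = -2^2*3^2*29^1= -1044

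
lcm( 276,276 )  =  276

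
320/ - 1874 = -1 + 777/937 = - 0.17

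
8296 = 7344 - -952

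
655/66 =655/66=9.92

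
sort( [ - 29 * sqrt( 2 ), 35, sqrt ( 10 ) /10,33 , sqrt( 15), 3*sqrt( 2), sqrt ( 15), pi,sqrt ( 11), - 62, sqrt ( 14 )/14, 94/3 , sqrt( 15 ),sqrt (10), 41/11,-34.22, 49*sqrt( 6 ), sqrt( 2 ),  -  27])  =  [ - 62, - 29*sqrt( 2 ), - 34.22,- 27,sqrt( 14)/14,  sqrt(  10) /10, sqrt(2) , pi, sqrt( 10), sqrt( 11),41/11, sqrt( 15), sqrt(15), sqrt( 15), 3*sqrt(2),94/3, 33, 35,49  *  sqrt( 6)] 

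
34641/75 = 11547/25= 461.88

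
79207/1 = 79207 = 79207.00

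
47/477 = 47/477 = 0.10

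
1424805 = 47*30315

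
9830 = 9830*1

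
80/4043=80/4043 = 0.02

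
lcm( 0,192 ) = 0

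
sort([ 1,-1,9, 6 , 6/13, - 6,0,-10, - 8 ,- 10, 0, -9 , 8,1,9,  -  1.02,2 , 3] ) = [-10,-10, - 9 , - 8,-6, - 1.02,-1, 0 , 0, 6/13, 1, 1,2,  3, 6,8, 9, 9]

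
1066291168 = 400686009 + 665605159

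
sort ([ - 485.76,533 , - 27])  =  [-485.76, - 27,533 ] 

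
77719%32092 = 13535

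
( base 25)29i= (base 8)2725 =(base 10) 1493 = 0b10111010101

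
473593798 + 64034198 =537627996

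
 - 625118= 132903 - 758021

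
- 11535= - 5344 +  - 6191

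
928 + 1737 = 2665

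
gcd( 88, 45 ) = 1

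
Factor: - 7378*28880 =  - 2^5 * 5^1*7^1*17^1*19^2*31^1  =  - 213076640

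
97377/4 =24344 + 1/4= 24344.25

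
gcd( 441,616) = 7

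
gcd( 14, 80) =2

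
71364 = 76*939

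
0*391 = 0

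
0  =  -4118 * 0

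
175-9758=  - 9583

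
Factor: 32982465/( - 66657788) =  - 2^(  -  2)*3^1 * 5^1* 17^1* 211^1*613^1*16664447^ ( - 1) 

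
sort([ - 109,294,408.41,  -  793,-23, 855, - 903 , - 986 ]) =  [ - 986, -903,  -  793, - 109, -23,  294,408.41,855]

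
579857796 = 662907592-83049796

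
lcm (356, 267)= 1068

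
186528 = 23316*8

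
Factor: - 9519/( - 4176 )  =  2^( - 4 )*3^(-1)* 19^1 * 29^( - 1)*167^1 = 3173/1392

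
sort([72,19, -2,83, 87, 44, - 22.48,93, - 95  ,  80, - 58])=[ - 95, - 58, - 22.48, - 2,  19, 44, 72,80,83, 87,93]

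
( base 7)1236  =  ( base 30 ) FI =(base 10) 468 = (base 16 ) 1D4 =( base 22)l6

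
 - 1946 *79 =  - 153734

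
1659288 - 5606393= - 3947105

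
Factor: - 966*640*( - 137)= 84698880 =2^8*3^1* 5^1*7^1 * 23^1*137^1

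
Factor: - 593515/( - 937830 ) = 118703/187566 = 2^( - 1)*3^( - 1)*13^1*23^1*43^(  -  1) * 397^1*727^(-1 )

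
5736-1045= 4691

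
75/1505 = 15/301 = 0.05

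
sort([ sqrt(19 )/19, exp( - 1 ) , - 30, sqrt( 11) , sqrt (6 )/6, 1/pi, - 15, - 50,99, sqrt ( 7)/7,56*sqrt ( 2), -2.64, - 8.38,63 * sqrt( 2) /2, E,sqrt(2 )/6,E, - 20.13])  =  [  -  50, - 30, - 20.13, - 15,  -  8.38, - 2.64, sqrt( 19) /19, sqrt(2 )/6,1/pi, exp ( -1), sqrt(7 )/7, sqrt(6 )/6,E,E,  sqrt(11 ), 63*sqrt( 2 )/2, 56*sqrt(2),99 ]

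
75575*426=32194950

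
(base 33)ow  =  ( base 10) 824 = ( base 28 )11C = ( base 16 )338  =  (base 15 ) 39e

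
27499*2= 54998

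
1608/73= 1608/73 = 22.03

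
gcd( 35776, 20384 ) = 416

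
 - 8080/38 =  - 4040/19 = - 212.63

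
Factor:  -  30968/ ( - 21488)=2^( - 1)*7^2*17^( - 1 ) = 49/34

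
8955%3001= 2953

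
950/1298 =475/649 = 0.73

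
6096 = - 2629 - - 8725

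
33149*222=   7359078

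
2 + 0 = 2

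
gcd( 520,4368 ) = 104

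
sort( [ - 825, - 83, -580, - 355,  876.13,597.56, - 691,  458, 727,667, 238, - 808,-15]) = [ -825, - 808 , - 691, - 580, - 355,-83, - 15, 238,458,597.56, 667,727,  876.13] 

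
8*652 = 5216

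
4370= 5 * 874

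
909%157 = 124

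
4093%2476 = 1617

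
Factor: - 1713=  - 3^1*571^1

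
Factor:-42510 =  -2^1*3^1*5^1*13^1*109^1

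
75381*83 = 6256623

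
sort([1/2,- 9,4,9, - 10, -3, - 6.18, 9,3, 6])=[ - 10, -9, - 6.18, - 3, 1/2,  3,4,6, 9, 9]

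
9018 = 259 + 8759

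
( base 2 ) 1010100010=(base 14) 362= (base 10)674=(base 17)25b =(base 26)po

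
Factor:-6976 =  - 2^6*109^1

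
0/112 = 0 = 0.00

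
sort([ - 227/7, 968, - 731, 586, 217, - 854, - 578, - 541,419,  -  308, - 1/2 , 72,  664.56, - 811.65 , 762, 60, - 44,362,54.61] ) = [- 854, - 811.65, - 731,-578, - 541, - 308, -44, - 227/7,-1/2, 54.61, 60,72 , 217, 362, 419, 586 , 664.56, 762,968 ] 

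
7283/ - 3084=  - 3 + 1969/3084 =- 2.36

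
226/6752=113/3376 =0.03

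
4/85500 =1/21375 = 0.00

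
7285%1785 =145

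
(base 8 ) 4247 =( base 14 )B43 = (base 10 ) 2215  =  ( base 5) 32330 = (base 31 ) 29E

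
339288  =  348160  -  8872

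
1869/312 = 5 + 103/104 = 5.99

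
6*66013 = 396078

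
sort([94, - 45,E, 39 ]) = [ - 45, E  ,  39, 94]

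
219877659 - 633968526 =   -  414090867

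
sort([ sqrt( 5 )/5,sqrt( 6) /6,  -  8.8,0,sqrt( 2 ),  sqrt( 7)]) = [ - 8.8,0,  sqrt( 6 ) /6, sqrt( 5) /5,sqrt( 2),sqrt( 7 ) ] 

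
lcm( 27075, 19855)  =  297825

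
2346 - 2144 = 202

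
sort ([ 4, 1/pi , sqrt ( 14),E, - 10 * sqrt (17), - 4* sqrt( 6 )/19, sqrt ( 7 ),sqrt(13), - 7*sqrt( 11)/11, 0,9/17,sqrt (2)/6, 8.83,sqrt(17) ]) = [ - 10*sqrt ( 17),  -  7*sqrt( 11 ) /11, - 4*sqrt(6 ) /19, 0, sqrt(2)/6,1/pi,  9/17 , sqrt ( 7), E, sqrt( 13) , sqrt(14 ),4,sqrt ( 17),8.83 ]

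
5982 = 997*6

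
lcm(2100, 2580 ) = 90300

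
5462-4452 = 1010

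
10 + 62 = 72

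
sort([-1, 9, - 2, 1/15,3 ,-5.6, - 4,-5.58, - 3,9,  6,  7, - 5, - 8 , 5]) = [ - 8, - 5.6,-5.58 , - 5, - 4, - 3,  -  2, - 1 , 1/15, 3, 5 , 6, 7,9, 9 ] 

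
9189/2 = 4594 + 1/2 =4594.50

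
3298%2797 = 501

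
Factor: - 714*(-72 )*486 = 24984288 =2^5*3^8*7^1*17^1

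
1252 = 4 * 313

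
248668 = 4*62167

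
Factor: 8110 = 2^1*5^1*811^1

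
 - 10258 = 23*(-446)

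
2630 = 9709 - 7079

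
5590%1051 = 335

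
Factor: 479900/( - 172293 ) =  - 2^2 * 3^(  -  1)*5^2 * 11^( - 1)*23^( - 1 )*227^( - 1)*4799^1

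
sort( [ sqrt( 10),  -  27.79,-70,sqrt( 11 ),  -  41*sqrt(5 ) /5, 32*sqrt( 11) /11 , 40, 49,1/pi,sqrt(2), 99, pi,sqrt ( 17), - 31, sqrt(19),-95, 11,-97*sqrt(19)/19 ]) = [-95, - 70,-31, - 27.79,-97*sqrt( 19)/19,-41*sqrt( 5)/5, 1/pi,sqrt(2), pi,sqrt( 10),sqrt( 11), sqrt( 17), sqrt( 19) , 32*sqrt( 11) /11,11, 40,49,99 ] 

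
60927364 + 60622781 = 121550145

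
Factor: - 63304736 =  -  2^5*11^1*17^1*71^1*149^1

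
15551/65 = 239  +  16/65 = 239.25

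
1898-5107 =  - 3209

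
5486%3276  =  2210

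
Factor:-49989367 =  - 17^1 * 2940551^1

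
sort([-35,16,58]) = [ - 35, 16, 58]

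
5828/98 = 2914/49 = 59.47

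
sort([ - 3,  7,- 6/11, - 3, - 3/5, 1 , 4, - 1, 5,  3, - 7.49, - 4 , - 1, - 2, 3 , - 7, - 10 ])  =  [ - 10, - 7.49, - 7, - 4, - 3, -3, - 2,- 1, - 1, - 3/5, - 6/11,1,3,  3, 4,5 , 7] 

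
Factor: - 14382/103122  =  -47/337 = - 47^1*337^(- 1)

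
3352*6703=22468456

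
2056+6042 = 8098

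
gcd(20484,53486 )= 1138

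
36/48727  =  36/48727=0.00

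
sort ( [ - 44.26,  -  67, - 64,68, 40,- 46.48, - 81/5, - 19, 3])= [ - 67, - 64,- 46.48, - 44.26, - 19, - 81/5, 3, 40, 68]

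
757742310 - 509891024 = 247851286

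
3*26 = 78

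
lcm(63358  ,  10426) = 823654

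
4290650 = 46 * 93275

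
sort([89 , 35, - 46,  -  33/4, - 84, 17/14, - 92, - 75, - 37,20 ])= [ - 92, - 84, - 75,  -  46,- 37, - 33/4,17/14, 20, 35,89]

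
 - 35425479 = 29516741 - 64942220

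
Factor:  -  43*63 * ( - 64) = 173376 = 2^6*3^2 * 7^1*43^1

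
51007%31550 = 19457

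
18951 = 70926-51975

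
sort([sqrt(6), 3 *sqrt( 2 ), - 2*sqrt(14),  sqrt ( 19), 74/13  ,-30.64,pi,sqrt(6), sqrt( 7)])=[-30.64, - 2*sqrt(14 ), sqrt( 6),  sqrt( 6),sqrt(7), pi, 3*sqrt( 2),  sqrt(19),74/13 ] 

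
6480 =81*80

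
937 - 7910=-6973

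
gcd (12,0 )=12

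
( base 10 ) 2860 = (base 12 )17A4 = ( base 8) 5454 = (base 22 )5K0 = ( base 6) 21124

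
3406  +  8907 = 12313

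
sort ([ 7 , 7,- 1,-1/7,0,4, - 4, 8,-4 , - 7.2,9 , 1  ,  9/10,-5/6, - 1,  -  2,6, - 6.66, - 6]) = [ - 7.2 , - 6.66,  -  6,-4,-4, - 2, - 1, - 1, - 5/6,  -  1/7,0,9/10, 1,  4 , 6,  7,7,8,9]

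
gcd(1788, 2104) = 4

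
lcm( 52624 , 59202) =473616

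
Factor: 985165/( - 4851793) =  - 5^1*197033^1*4851793^(  -  1 )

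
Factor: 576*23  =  13248=2^6*3^2*23^1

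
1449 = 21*69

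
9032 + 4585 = 13617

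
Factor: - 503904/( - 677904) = 362/487 = 2^1*181^1*487^(-1)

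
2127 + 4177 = 6304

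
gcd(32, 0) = 32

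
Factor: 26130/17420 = 3/2  =  2^( - 1)*3^1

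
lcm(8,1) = 8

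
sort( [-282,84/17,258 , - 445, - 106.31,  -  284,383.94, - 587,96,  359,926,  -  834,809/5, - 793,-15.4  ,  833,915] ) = [ - 834, - 793, - 587, - 445, - 284, - 282, - 106.31, - 15.4,84/17  ,  96,809/5, 258,359,383.94,  833,915,926] 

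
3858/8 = 1929/4 = 482.25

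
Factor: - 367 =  - 367^1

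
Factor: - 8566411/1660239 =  - 1223773/237177 = -3^ (- 2)*19^( - 2 )*73^( - 1)*1223773^1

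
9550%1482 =658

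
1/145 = 1/145  =  0.01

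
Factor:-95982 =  - 2^1 * 3^1*17^1*941^1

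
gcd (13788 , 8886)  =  6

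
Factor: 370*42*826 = 12836040 = 2^3*3^1*5^1*7^2*37^1*59^1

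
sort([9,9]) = [9, 9]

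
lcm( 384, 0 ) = 0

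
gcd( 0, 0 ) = 0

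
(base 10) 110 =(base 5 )420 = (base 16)6E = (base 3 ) 11002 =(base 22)50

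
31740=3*10580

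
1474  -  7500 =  - 6026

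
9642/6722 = 4821/3361 = 1.43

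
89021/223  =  399+44/223 = 399.20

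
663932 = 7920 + 656012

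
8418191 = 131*64261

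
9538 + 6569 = 16107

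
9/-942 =  -  3/314 = - 0.01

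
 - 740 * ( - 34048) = 25195520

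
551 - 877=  - 326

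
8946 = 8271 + 675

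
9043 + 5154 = 14197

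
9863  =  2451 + 7412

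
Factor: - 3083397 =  - 3^1*1027799^1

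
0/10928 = 0 = 0.00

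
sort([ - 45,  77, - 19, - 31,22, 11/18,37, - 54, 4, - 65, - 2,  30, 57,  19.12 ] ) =[  -  65,  -  54, - 45,-31,-19, - 2,11/18, 4,19.12,22,30,37, 57,77] 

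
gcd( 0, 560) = 560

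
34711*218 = 7566998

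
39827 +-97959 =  - 58132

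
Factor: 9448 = 2^3*1181^1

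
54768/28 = 1956 = 1956.00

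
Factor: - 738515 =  - 5^1*147703^1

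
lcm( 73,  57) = 4161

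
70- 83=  - 13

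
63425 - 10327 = 53098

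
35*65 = 2275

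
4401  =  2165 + 2236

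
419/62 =419/62 = 6.76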